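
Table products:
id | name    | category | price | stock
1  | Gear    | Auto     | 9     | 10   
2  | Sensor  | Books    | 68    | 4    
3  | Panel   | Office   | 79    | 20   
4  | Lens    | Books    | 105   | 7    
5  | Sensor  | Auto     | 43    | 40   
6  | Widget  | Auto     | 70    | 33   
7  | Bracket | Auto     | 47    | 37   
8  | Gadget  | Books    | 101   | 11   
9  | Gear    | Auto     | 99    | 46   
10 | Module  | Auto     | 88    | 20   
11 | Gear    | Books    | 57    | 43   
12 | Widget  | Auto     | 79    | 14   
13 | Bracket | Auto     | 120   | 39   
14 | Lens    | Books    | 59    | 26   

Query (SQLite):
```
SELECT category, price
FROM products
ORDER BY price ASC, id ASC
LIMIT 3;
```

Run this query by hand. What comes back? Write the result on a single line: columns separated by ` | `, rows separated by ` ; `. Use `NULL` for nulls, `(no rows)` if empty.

Auto | 9 ; Auto | 43 ; Auto | 47

Sort by price asc, tiebreak id asc: (9, id=1), (43, id=5), (47, id=7), (57, id=11), (59, id=14), (68, id=2) …. Take first 3.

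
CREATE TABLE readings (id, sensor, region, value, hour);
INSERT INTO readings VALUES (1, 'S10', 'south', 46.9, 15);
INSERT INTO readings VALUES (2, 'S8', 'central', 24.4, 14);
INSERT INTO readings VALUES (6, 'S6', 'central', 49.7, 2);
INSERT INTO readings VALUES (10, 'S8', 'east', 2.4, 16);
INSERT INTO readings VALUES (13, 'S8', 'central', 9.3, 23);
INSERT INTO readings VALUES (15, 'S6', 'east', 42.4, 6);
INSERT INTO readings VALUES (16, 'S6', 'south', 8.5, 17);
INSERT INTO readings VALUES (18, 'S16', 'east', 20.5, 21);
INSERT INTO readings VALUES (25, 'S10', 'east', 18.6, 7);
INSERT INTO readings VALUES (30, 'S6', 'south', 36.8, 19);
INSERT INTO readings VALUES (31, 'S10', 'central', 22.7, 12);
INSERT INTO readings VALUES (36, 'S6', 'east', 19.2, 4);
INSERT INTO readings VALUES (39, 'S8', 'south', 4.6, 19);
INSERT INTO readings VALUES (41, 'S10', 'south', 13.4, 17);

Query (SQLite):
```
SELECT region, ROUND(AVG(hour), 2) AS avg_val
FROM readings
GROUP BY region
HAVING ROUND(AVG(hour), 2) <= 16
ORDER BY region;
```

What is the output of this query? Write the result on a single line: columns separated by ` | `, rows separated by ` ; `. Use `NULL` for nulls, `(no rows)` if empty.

Partition readings by region; compute ROUND(AVG(hour), 2) within each group.
HAVING: keep groups where ROUND(AVG(hour), 2) <= 16.
  central: ids {2, 6, 13, 31} → ROUND(AVG(hour), 2)=12.75
  east: ids {10, 15, 18, 25, 36} → ROUND(AVG(hour), 2)=10.8
  south: ids {1, 16, 30, 39, 41} → ROUND(AVG(hour), 2)=17.4

central | 12.75 ; east | 10.8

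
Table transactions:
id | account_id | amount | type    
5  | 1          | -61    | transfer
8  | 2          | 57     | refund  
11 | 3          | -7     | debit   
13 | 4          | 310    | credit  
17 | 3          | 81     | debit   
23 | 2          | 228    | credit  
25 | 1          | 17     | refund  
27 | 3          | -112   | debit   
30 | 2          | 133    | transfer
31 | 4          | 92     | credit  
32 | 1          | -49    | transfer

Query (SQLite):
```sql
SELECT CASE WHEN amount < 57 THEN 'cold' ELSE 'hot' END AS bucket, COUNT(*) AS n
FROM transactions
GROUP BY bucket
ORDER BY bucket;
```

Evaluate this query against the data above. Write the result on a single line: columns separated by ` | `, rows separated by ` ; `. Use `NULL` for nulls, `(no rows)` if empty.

cold | 5 ; hot | 6

Bucket rows by amount < 57 → 'cold' else 'hot'; count each bucket.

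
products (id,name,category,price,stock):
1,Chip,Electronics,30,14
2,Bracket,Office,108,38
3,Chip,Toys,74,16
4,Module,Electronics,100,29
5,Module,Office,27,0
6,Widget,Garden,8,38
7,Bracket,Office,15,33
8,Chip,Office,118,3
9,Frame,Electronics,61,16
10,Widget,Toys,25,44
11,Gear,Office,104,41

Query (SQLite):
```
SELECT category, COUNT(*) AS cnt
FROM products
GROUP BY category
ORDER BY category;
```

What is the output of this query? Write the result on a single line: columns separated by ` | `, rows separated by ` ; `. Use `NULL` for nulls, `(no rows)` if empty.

Electronics | 3 ; Garden | 1 ; Office | 5 ; Toys | 2

Partition products by category; compute COUNT(*) within each group.
  Electronics: ids {1, 4, 9} → COUNT(*)=3
  Garden: ids {6} → COUNT(*)=1
  Office: ids {2, 5, 7, 8, 11} → COUNT(*)=5
  Toys: ids {3, 10} → COUNT(*)=2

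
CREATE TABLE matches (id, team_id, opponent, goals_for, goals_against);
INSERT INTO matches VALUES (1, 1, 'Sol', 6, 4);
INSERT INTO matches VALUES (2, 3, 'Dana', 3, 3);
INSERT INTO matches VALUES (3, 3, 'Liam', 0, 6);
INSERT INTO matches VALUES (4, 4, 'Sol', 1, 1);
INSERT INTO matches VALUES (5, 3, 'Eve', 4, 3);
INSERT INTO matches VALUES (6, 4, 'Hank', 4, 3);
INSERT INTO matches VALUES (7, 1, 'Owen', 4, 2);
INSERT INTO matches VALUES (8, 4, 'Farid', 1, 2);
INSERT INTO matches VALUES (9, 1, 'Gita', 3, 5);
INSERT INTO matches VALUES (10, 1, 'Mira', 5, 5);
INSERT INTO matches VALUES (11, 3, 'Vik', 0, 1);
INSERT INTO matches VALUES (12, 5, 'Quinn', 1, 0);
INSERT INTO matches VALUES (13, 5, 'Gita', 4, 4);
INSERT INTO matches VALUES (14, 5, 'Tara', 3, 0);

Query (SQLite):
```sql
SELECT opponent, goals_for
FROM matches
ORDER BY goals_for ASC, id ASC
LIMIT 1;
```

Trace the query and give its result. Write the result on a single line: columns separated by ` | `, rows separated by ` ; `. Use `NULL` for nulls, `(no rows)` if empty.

Sort by goals_for asc, tiebreak id asc: (0, id=3), (0, id=11), (1, id=4), (1, id=8) …. Take first 1.

Liam | 0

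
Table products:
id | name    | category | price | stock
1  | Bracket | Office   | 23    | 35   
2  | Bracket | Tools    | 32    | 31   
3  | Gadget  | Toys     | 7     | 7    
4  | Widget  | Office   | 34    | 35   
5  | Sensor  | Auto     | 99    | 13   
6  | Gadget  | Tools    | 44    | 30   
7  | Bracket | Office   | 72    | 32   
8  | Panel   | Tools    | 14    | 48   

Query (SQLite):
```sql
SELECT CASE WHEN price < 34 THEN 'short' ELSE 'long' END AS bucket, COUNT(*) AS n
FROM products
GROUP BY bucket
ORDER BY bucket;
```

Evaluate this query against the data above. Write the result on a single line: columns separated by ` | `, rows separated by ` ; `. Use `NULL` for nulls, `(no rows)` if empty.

Bucket rows by price < 34 → 'short' else 'long'; count each bucket.

long | 4 ; short | 4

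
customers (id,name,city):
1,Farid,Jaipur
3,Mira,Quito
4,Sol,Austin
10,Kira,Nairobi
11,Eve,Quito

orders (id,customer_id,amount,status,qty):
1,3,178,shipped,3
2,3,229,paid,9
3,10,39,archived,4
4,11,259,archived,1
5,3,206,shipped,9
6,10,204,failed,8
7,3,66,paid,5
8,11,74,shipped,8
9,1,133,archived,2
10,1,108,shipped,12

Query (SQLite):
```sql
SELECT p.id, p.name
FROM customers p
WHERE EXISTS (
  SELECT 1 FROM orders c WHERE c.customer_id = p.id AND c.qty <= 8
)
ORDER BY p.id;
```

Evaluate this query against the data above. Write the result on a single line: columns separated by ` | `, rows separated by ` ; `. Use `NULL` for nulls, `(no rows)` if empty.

1 | Farid ; 3 | Mira ; 10 | Kira ; 11 | Eve

For each customers row, check whether any orders with matching customer_id has qty <= 8.
Keep rows where that is true.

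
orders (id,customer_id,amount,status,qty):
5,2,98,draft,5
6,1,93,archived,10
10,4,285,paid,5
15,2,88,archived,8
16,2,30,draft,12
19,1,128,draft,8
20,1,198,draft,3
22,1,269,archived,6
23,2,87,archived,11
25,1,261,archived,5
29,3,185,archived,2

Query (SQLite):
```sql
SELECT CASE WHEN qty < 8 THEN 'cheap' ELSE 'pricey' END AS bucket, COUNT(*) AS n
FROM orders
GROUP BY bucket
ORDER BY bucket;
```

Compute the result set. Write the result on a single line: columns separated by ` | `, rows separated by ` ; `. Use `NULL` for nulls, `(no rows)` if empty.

Bucket rows by qty < 8 → 'cheap' else 'pricey'; count each bucket.

cheap | 6 ; pricey | 5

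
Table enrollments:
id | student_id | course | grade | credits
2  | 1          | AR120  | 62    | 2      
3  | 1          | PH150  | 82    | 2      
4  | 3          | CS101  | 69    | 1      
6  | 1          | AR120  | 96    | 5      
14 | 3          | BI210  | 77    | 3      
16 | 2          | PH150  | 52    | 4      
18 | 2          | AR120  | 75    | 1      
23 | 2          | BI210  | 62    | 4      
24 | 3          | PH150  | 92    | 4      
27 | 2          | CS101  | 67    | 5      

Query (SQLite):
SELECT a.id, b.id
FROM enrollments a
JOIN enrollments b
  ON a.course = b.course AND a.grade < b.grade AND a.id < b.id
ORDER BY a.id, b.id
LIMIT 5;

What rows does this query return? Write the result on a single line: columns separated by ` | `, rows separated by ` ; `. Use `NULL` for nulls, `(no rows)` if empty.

Pairs (a,b) with same course, a.grade < b.grade, a.id < b.id.
course groups: AR120:{2,6,18} BI210:{14,23} CS101:{4,27} PH150:{3,16,24}
Ordered by (a.id, b.id); first 5.

2 | 6 ; 2 | 18 ; 3 | 24 ; 16 | 24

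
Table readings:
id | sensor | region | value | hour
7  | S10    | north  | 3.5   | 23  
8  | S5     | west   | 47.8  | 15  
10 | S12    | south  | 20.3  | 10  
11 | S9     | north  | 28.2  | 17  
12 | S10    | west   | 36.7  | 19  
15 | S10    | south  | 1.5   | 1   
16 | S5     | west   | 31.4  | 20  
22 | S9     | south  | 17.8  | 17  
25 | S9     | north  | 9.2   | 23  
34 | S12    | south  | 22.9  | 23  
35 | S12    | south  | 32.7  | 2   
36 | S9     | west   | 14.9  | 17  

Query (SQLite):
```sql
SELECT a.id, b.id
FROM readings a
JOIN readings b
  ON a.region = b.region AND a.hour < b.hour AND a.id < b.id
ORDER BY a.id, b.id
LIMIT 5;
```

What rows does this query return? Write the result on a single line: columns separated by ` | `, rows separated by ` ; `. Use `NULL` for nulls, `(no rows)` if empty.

8 | 12 ; 8 | 16 ; 8 | 36 ; 10 | 22 ; 10 | 34

Pairs (a,b) with same region, a.hour < b.hour, a.id < b.id.
region groups: north:{7,11,25} south:{10,15,22,34,35} west:{8,12,16,36}
Ordered by (a.id, b.id); first 5.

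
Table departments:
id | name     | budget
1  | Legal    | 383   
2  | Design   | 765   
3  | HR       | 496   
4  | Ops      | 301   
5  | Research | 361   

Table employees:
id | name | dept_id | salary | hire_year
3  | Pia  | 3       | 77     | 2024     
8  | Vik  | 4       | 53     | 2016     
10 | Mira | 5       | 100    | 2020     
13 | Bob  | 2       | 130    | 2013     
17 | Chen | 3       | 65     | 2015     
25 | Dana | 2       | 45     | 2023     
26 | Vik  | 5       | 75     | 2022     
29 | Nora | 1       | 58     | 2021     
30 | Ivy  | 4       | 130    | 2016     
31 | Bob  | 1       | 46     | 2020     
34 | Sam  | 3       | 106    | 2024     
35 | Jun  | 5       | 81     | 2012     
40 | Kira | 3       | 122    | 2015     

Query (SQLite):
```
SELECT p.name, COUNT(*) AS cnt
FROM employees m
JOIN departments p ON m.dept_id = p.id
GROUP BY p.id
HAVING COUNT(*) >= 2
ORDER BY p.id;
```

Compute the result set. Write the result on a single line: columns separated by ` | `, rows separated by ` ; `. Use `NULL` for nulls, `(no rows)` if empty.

Join each employees row to its departments via dept_id.
Group joined rows by departments.id; compute COUNT(*) per group.
HAVING: keep groups with count ≥ 2.
  1: ids {29, 31} → COUNT(*)=2
  2: ids {13, 25} → COUNT(*)=2
  3: ids {3, 17, 34, 40} → COUNT(*)=4
  4: ids {8, 30} → COUNT(*)=2
  5: ids {10, 26, 35} → COUNT(*)=3

Legal | 2 ; Design | 2 ; HR | 4 ; Ops | 2 ; Research | 3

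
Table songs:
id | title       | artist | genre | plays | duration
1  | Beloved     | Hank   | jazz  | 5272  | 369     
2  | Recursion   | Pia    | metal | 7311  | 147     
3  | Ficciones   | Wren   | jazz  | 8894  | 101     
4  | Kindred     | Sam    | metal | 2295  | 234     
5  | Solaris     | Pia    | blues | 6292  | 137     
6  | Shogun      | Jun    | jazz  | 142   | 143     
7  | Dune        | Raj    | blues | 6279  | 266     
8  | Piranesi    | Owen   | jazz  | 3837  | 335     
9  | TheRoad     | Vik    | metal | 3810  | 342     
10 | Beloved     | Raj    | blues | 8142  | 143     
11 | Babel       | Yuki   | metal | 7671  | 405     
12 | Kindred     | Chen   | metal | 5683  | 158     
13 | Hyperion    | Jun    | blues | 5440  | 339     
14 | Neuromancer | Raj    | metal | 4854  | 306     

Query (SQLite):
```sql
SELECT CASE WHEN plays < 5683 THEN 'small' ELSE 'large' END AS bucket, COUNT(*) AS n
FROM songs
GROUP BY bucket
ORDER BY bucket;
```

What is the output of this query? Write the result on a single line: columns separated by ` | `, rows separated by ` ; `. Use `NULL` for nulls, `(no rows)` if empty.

large | 7 ; small | 7

Bucket rows by plays < 5683 → 'small' else 'large'; count each bucket.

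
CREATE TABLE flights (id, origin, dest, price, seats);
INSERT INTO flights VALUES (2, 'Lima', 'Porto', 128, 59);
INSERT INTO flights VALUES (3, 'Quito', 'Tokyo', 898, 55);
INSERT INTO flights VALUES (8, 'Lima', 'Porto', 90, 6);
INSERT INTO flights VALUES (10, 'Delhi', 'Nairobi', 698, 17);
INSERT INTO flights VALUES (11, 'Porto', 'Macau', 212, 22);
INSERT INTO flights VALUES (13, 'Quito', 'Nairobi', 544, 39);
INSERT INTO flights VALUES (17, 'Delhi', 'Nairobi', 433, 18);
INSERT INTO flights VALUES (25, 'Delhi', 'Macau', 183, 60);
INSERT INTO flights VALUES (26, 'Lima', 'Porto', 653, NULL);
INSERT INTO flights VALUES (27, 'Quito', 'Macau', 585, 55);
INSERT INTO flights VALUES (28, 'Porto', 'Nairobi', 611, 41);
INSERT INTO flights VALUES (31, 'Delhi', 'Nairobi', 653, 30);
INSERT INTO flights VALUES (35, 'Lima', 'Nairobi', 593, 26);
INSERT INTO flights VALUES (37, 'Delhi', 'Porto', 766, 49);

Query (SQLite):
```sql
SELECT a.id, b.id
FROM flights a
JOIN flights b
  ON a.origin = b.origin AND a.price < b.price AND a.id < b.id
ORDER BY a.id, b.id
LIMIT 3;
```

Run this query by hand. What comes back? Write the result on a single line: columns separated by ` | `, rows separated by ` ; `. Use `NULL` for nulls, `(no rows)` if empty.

2 | 26 ; 2 | 35 ; 8 | 26

Pairs (a,b) with same origin, a.price < b.price, a.id < b.id.
origin groups: Delhi:{10,17,25,31,37} Lima:{2,8,26,35} Porto:{11,28} Quito:{3,13,27}
Ordered by (a.id, b.id); first 3.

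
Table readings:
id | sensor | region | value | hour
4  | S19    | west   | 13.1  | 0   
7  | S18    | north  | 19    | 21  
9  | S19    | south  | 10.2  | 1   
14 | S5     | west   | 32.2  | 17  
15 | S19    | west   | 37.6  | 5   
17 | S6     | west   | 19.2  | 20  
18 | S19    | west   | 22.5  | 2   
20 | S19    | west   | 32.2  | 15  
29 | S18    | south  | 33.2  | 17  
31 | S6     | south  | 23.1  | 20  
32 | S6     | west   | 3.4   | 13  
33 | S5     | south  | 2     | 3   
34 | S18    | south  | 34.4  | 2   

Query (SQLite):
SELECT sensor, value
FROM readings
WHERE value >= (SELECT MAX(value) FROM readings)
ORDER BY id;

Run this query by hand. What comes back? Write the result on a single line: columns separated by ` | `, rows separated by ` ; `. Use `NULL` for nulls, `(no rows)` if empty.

Scalar subquery: MAX(value) over all readings rows = 37.6.
Keep rows where value >= that value.

S19 | 37.6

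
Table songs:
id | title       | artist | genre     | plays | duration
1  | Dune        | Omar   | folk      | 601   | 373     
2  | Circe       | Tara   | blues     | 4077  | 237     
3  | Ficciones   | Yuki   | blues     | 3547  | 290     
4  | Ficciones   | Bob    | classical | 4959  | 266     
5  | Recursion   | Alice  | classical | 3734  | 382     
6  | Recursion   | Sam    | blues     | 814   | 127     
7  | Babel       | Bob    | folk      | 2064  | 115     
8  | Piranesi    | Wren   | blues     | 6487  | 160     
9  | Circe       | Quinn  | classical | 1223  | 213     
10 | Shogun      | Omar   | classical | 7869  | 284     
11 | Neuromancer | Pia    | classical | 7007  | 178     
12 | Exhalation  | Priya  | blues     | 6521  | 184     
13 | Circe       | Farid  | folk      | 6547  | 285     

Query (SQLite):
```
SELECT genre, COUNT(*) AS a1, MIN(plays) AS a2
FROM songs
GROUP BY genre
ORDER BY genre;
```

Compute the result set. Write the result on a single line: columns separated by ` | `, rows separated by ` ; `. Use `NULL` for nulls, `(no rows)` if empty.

blues | 5 | 814 ; classical | 5 | 1223 ; folk | 3 | 601

Group songs by genre.
Per group compute: COUNT(*), MIN(plays).
  blues: ids {2, 3, 6, 8, 12} → COUNT(*)=5, MIN(plays)=814
  classical: ids {4, 5, 9, 10, 11} → COUNT(*)=5, MIN(plays)=1223
  folk: ids {1, 7, 13} → COUNT(*)=3, MIN(plays)=601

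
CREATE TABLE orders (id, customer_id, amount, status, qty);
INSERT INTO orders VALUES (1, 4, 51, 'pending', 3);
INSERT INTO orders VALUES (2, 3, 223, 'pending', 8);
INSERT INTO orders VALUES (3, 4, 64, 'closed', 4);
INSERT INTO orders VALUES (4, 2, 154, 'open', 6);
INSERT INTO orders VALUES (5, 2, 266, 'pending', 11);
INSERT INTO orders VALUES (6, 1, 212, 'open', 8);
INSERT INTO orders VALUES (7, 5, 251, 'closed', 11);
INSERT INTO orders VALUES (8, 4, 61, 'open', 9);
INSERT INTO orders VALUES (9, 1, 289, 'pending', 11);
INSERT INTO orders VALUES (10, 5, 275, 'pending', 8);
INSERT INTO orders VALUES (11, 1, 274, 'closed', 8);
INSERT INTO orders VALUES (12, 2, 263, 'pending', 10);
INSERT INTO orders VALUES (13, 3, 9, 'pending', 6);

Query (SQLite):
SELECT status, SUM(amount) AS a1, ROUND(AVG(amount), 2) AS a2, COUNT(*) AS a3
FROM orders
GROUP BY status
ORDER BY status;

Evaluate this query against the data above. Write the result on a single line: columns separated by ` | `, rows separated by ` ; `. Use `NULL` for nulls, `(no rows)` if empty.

closed | 589 | 196.33 | 3 ; open | 427 | 142.33 | 3 ; pending | 1376 | 196.57 | 7

Group orders by status.
Per group compute: SUM(amount), ROUND(AVG(amount), 2), COUNT(*).
  closed: ids {3, 7, 11} → SUM(amount)=589, ROUND(AVG(amount), 2)=196.33, COUNT(*)=3
  open: ids {4, 6, 8} → SUM(amount)=427, ROUND(AVG(amount), 2)=142.33, COUNT(*)=3
  pending: ids {1, 2, 5, 9, 10, 12, 13} → SUM(amount)=1376, ROUND(AVG(amount), 2)=196.57, COUNT(*)=7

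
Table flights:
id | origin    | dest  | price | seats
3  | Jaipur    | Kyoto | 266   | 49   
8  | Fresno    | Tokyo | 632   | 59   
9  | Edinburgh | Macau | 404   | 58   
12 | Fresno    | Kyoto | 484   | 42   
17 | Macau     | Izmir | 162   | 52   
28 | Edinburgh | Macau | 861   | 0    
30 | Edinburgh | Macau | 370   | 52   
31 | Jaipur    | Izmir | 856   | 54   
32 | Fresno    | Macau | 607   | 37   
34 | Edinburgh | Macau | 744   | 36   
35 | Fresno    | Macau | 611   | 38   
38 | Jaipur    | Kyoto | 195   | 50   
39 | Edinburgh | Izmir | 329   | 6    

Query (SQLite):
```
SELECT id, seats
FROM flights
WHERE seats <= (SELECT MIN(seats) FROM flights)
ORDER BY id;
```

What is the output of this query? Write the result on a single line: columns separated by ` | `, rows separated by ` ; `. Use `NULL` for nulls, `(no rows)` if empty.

28 | 0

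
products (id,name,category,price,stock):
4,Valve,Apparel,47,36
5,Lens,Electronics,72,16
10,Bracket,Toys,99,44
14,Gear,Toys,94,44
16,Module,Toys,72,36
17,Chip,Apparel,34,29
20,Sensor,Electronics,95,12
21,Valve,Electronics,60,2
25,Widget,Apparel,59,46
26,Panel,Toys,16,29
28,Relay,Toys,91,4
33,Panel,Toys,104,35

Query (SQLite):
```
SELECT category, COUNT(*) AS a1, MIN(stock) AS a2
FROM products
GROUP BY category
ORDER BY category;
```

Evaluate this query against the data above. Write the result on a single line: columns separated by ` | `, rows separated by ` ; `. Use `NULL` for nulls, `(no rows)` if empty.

Apparel | 3 | 29 ; Electronics | 3 | 2 ; Toys | 6 | 4

Group products by category.
Per group compute: COUNT(*), MIN(stock).
  Apparel: ids {4, 17, 25} → COUNT(*)=3, MIN(stock)=29
  Electronics: ids {5, 20, 21} → COUNT(*)=3, MIN(stock)=2
  Toys: ids {10, 14, 16, 26, 28, 33} → COUNT(*)=6, MIN(stock)=4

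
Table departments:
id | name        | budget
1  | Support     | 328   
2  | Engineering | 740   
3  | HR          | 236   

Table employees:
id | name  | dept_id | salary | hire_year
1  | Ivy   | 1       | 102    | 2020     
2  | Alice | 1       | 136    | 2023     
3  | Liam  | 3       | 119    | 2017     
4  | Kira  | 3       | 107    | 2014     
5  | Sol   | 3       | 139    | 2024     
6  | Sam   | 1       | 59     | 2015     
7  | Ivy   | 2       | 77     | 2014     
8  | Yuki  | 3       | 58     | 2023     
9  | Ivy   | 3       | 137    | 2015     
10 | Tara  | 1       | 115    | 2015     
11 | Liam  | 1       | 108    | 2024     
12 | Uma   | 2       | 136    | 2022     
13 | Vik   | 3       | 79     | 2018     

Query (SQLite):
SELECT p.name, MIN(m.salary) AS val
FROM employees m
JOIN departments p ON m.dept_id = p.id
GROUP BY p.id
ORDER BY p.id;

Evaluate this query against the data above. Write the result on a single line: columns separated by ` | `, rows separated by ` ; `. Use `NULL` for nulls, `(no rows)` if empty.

Support | 59 ; Engineering | 77 ; HR | 58

Join each employees row to its departments via dept_id.
Group joined rows by departments.id; compute MIN(m.salary) per group.
  1: ids {1, 2, 6, 10, 11} → MIN(m.salary)=59
  2: ids {7, 12} → MIN(m.salary)=77
  3: ids {3, 4, 5, 8, 9, 13} → MIN(m.salary)=58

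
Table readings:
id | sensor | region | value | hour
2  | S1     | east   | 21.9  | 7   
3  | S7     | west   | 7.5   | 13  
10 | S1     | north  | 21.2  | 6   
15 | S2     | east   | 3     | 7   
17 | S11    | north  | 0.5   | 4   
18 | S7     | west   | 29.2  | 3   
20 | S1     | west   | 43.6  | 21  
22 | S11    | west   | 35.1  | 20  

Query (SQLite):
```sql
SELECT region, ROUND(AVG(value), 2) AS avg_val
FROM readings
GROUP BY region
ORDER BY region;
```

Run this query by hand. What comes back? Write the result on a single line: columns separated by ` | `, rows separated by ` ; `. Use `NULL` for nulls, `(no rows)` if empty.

east | 12.45 ; north | 10.85 ; west | 28.85

Partition readings by region; compute ROUND(AVG(value), 2) within each group.
  east: ids {2, 15} → ROUND(AVG(value), 2)=12.45
  north: ids {10, 17} → ROUND(AVG(value), 2)=10.85
  west: ids {3, 18, 20, 22} → ROUND(AVG(value), 2)=28.85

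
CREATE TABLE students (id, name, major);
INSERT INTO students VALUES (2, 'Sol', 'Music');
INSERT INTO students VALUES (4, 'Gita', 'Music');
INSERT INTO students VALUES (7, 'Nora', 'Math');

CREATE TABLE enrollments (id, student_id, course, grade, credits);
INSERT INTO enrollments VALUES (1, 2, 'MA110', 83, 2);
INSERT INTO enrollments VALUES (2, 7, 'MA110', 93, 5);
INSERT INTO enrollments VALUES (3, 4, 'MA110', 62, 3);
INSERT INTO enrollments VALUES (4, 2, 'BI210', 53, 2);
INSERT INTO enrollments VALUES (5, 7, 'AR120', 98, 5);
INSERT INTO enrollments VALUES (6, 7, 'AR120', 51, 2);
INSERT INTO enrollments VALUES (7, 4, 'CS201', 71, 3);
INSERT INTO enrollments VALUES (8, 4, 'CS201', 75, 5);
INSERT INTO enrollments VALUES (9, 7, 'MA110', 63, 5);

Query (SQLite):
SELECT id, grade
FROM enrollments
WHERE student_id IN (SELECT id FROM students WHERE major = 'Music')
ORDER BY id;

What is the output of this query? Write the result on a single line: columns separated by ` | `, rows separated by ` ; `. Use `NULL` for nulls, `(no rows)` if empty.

1 | 83 ; 3 | 62 ; 4 | 53 ; 7 | 71 ; 8 | 75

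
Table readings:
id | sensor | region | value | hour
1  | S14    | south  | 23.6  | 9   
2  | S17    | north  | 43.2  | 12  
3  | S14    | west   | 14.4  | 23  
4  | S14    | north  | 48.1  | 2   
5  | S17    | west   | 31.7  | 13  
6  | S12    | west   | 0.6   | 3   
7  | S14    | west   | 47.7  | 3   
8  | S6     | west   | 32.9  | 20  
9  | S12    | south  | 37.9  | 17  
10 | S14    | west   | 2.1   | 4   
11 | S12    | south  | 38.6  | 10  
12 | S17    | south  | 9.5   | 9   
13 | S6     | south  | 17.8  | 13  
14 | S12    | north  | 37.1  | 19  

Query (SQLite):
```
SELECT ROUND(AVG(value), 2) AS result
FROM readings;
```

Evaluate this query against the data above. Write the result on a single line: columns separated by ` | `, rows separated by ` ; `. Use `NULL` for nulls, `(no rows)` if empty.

All value values: [23.6, 43.2, 14.4, 48.1, 31.7, 0.6, 47.7, 32.9, 37.9, 2.1, 38.6, 9.5, 17.8, 37.1].
AVG = 385.2 / 14 (rounded to 2 dp).

27.51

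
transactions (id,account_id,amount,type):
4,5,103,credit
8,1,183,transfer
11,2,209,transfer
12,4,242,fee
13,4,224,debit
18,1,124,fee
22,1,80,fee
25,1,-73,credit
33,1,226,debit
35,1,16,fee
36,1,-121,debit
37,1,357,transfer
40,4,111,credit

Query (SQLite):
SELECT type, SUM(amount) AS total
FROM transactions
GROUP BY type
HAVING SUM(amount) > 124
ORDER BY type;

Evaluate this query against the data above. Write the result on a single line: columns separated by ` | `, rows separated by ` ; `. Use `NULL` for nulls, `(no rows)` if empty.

Partition transactions by type; compute SUM(amount) within each group.
HAVING: keep groups where SUM(amount) > 124.
  credit: ids {4, 25, 40} → SUM(amount)=141
  debit: ids {13, 33, 36} → SUM(amount)=329
  fee: ids {12, 18, 22, 35} → SUM(amount)=462
  transfer: ids {8, 11, 37} → SUM(amount)=749

credit | 141 ; debit | 329 ; fee | 462 ; transfer | 749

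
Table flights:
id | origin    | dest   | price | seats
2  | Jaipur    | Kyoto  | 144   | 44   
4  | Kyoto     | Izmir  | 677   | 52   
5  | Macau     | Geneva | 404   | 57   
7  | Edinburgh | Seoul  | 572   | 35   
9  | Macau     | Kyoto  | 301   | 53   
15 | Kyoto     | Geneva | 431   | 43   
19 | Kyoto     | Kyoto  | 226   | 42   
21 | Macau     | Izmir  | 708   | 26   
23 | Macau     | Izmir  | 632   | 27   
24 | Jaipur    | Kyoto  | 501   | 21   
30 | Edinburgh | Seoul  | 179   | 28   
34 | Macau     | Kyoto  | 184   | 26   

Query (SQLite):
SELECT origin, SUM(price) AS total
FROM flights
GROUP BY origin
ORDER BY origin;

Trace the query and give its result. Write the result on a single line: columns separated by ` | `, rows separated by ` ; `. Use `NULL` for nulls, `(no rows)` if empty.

Partition flights by origin; compute SUM(price) within each group.
  Edinburgh: ids {7, 30} → SUM(price)=751
  Jaipur: ids {2, 24} → SUM(price)=645
  Kyoto: ids {4, 15, 19} → SUM(price)=1334
  Macau: ids {5, 9, 21, 23, 34} → SUM(price)=2229

Edinburgh | 751 ; Jaipur | 645 ; Kyoto | 1334 ; Macau | 2229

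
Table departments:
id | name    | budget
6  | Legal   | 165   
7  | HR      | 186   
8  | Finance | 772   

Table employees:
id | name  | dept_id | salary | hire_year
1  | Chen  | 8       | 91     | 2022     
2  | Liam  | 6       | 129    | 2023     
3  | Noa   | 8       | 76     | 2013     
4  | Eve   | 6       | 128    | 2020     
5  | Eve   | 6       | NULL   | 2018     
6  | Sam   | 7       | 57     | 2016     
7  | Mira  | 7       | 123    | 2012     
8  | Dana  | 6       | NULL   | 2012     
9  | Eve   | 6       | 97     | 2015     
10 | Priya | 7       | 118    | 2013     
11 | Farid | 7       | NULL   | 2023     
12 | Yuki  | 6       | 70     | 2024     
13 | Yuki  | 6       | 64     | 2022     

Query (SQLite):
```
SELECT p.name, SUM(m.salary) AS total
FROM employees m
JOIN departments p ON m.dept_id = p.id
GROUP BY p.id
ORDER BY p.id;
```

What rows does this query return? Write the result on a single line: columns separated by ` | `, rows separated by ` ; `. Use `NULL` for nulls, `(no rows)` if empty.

Join each employees row to its departments via dept_id.
Group joined rows by departments.id; compute SUM(m.salary) per group.
  6: ids {2, 4, 5, 8, 9, 12, 13} → SUM(m.salary)=488
  7: ids {6, 7, 10, 11} → SUM(m.salary)=298
  8: ids {1, 3} → SUM(m.salary)=167

Legal | 488 ; HR | 298 ; Finance | 167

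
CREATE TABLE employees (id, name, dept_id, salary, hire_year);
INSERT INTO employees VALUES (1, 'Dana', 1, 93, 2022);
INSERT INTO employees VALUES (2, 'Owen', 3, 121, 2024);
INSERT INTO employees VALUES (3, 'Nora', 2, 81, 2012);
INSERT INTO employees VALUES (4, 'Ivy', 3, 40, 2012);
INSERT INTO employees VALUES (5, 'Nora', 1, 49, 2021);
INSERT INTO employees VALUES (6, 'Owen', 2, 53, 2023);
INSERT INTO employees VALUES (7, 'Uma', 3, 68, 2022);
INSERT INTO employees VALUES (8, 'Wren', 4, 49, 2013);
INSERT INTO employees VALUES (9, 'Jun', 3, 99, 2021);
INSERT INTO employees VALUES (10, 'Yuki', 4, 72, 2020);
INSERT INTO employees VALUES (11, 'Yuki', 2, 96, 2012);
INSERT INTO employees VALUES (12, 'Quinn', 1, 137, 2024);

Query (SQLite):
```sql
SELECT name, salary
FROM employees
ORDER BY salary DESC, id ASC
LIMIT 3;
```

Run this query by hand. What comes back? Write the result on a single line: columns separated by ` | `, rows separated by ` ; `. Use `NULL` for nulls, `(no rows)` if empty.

Quinn | 137 ; Owen | 121 ; Jun | 99

Sort by salary desc, tiebreak id asc: (137, id=12), (121, id=2), (99, id=9), (96, id=11), (93, id=1), (81, id=3) …. Take first 3.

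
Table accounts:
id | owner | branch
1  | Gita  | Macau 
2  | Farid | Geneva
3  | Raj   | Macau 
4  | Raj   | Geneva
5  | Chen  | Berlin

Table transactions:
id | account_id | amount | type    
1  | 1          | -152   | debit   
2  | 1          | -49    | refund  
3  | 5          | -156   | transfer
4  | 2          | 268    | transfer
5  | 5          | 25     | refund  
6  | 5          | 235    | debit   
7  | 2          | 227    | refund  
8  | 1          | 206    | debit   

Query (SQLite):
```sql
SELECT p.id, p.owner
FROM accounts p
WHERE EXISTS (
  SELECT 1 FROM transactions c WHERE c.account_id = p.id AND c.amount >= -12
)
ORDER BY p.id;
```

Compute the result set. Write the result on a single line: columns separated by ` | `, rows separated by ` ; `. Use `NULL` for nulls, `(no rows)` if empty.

1 | Gita ; 2 | Farid ; 5 | Chen

For each accounts row, check whether any transactions with matching account_id has amount >= -12.
Keep rows where that is true.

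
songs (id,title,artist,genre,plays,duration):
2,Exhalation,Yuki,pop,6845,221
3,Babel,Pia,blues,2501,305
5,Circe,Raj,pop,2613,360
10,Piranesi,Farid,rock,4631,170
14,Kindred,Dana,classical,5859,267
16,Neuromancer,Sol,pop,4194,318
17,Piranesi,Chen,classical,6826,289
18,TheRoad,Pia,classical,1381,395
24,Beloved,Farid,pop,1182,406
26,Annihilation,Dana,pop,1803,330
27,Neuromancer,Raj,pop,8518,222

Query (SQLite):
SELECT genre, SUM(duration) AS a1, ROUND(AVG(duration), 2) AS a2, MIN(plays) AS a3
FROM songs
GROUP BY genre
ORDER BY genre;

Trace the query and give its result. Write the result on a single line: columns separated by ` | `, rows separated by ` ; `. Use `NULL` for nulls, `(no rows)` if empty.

Group songs by genre.
Per group compute: SUM(duration), ROUND(AVG(duration), 2), MIN(plays).
  blues: ids {3} → SUM(duration)=305, ROUND(AVG(duration), 2)=305, MIN(plays)=2501
  classical: ids {14, 17, 18} → SUM(duration)=951, ROUND(AVG(duration), 2)=317, MIN(plays)=1381
  pop: ids {2, 5, 16, 24, 26, 27} → SUM(duration)=1857, ROUND(AVG(duration), 2)=309.5, MIN(plays)=1182
  rock: ids {10} → SUM(duration)=170, ROUND(AVG(duration), 2)=170, MIN(plays)=4631

blues | 305 | 305 | 2501 ; classical | 951 | 317 | 1381 ; pop | 1857 | 309.5 | 1182 ; rock | 170 | 170 | 4631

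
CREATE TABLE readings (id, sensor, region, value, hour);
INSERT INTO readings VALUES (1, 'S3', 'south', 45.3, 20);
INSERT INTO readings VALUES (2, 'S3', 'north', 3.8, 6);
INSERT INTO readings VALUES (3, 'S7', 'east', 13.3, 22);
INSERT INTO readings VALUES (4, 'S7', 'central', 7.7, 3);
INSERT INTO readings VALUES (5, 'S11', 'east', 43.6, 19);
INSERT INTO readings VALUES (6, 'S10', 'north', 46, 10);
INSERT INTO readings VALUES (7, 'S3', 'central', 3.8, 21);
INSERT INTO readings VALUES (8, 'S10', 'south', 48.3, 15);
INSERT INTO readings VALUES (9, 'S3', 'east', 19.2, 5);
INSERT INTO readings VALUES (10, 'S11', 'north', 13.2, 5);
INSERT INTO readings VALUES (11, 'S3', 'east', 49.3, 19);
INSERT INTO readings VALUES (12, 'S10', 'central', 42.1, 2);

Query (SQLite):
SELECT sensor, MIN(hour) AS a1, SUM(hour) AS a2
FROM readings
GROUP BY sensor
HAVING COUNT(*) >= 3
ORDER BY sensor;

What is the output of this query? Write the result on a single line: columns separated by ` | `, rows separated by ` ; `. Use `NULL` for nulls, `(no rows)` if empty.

Group readings by sensor.
Per group compute: MIN(hour), SUM(hour).
HAVING: drop groups with fewer than 3 rows.
  S10: ids {6, 8, 12} → MIN(hour)=2, SUM(hour)=27
  S11: ids {5, 10} → MIN(hour)=5, SUM(hour)=24
  S3: ids {1, 2, 7, 9, 11} → MIN(hour)=5, SUM(hour)=71
  S7: ids {3, 4} → MIN(hour)=3, SUM(hour)=25

S10 | 2 | 27 ; S3 | 5 | 71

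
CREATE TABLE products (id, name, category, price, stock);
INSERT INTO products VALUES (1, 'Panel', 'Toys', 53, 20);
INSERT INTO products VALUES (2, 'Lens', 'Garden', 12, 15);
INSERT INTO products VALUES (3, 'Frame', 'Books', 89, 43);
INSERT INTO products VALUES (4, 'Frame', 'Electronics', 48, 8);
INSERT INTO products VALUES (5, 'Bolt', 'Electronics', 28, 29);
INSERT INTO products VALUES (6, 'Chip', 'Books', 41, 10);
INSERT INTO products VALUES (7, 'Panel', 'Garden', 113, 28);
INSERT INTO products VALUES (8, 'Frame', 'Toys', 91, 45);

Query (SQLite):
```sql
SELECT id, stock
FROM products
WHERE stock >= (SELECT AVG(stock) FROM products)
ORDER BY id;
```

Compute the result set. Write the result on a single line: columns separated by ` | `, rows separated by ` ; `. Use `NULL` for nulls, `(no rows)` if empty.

3 | 43 ; 5 | 29 ; 7 | 28 ; 8 | 45

Scalar subquery: AVG(stock) over all products rows = 24.75.
Keep rows where stock >= that value.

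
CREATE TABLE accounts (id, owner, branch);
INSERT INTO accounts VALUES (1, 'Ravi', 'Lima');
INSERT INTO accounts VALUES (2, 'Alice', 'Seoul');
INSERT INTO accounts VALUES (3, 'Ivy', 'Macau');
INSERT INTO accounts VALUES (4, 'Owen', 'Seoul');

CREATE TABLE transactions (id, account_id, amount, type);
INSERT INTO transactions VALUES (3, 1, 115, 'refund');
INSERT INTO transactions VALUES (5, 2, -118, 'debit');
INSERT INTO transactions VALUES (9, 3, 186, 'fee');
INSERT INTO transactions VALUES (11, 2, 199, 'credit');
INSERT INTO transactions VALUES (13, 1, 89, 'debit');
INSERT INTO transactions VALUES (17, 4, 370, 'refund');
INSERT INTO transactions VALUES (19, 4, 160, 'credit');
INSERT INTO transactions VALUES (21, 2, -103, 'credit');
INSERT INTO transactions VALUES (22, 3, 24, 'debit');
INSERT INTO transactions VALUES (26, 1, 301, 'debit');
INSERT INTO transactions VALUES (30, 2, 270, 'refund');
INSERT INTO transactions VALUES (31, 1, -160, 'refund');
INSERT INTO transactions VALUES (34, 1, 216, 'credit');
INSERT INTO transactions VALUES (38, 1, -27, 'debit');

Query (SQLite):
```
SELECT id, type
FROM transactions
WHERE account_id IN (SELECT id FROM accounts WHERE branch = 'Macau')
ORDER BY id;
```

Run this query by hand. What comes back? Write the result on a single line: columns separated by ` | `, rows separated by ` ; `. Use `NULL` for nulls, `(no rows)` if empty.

9 | fee ; 22 | debit

Inner query: accounts.id where branch = 'Macau'.
Outer: keep transactions rows whose account_id is in that set.
Inner query → {3}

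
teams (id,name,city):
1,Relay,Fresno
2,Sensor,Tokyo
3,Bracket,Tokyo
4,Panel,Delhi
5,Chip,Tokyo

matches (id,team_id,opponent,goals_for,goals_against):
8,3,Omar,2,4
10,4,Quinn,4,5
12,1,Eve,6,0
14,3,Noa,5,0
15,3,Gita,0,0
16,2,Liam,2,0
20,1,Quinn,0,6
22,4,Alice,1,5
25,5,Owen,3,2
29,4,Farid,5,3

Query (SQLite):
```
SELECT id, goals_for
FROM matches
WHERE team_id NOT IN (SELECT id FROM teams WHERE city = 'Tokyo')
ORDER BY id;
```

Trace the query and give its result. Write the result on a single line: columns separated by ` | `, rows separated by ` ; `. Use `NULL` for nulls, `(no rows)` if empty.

10 | 4 ; 12 | 6 ; 20 | 0 ; 22 | 1 ; 29 | 5

Inner query: teams.id where city = 'Tokyo'.
Outer: keep matches rows whose team_id is not in that set.
Inner query → {2, 3, 5}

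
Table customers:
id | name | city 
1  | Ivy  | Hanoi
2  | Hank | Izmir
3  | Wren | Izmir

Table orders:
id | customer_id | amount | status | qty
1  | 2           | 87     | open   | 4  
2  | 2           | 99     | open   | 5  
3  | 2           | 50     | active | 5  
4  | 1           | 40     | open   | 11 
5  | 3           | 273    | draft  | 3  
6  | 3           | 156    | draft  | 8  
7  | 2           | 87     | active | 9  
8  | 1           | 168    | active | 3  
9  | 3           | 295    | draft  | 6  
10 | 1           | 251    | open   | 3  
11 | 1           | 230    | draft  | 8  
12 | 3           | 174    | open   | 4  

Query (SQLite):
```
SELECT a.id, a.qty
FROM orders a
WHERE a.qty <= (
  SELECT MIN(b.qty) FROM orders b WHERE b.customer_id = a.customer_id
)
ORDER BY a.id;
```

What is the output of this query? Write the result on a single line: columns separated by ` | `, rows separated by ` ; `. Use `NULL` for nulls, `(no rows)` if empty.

1 | 4 ; 5 | 3 ; 8 | 3 ; 10 | 3

For each orders row a, compute MIN(qty) over rows sharing a.customer_id.
Keep row a if a.qty <= that per-group MIN.
  customer_id=1: MIN(qty) = 3
  customer_id=2: MIN(qty) = 4
  customer_id=3: MIN(qty) = 3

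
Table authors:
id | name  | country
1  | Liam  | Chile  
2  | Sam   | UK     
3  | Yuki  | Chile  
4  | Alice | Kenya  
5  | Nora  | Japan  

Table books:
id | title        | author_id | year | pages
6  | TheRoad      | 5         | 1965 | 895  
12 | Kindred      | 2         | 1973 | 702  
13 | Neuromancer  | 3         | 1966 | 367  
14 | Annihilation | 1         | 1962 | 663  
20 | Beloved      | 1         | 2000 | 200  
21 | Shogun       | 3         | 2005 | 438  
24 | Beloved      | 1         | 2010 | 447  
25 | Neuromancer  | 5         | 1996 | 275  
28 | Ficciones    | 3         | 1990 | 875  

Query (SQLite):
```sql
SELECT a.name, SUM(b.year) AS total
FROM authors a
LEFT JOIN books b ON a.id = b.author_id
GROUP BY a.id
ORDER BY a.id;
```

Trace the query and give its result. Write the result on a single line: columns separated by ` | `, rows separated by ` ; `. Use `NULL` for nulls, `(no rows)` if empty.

LEFT JOIN keeps every authors row; unmatched ones get NULL for books columns.
Group by authors.id and compute SUM(b.year). SUM over an all-NULL group is NULL.
  1: ids {14, 20, 24} → SUM(b.year)=5972
  2: ids {12} → SUM(b.year)=1973
  3: ids {13, 21, 28} → SUM(b.year)=5961
  4: ids {—} → SUM(b.year)=NULL
  5: ids {6, 25} → SUM(b.year)=3961

Liam | 5972 ; Sam | 1973 ; Yuki | 5961 ; Alice | NULL ; Nora | 3961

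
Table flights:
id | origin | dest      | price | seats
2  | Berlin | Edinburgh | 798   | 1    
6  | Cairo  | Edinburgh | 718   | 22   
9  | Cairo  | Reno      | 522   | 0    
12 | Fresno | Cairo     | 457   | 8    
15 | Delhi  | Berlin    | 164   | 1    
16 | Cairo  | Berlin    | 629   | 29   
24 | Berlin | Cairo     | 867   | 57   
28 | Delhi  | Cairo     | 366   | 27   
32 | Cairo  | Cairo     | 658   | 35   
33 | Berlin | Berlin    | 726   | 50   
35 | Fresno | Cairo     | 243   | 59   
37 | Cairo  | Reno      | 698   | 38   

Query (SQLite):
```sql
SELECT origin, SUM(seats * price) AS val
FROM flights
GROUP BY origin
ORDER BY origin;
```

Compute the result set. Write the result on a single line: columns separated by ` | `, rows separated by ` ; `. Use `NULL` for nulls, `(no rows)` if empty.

For each row compute seats * price.
Group by origin; take SUM of the expression per group.
  Berlin: ids {2, 24, 33} → SUM(seats * price)=86517
  Cairo: ids {6, 9, 16, 32, 37} → SUM(seats * price)=83591
  Delhi: ids {15, 28} → SUM(seats * price)=10046
  Fresno: ids {12, 35} → SUM(seats * price)=17993

Berlin | 86517 ; Cairo | 83591 ; Delhi | 10046 ; Fresno | 17993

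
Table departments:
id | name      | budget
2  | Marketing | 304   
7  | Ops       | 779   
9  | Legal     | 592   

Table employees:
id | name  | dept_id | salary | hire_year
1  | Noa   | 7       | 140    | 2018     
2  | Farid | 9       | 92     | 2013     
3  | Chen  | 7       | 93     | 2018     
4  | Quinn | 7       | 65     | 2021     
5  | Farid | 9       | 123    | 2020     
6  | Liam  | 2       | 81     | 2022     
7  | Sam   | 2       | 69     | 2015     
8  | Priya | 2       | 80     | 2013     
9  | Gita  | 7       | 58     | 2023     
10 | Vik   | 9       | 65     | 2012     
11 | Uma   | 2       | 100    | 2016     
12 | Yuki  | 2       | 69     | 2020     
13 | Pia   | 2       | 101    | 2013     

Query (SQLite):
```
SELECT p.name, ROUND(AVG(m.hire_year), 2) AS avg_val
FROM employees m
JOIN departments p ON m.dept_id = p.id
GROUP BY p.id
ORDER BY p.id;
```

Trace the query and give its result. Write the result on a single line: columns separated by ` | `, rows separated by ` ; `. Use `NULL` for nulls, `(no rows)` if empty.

Join each employees row to its departments via dept_id.
Group joined rows by departments.id; compute ROUND(AVG(m.hire_year), 2) per group.
  2: ids {6, 7, 8, 11, 12, 13} → ROUND(AVG(m.hire_year), 2)=2016.5
  7: ids {1, 3, 4, 9} → ROUND(AVG(m.hire_year), 2)=2020
  9: ids {2, 5, 10} → ROUND(AVG(m.hire_year), 2)=2015

Marketing | 2016.5 ; Ops | 2020 ; Legal | 2015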